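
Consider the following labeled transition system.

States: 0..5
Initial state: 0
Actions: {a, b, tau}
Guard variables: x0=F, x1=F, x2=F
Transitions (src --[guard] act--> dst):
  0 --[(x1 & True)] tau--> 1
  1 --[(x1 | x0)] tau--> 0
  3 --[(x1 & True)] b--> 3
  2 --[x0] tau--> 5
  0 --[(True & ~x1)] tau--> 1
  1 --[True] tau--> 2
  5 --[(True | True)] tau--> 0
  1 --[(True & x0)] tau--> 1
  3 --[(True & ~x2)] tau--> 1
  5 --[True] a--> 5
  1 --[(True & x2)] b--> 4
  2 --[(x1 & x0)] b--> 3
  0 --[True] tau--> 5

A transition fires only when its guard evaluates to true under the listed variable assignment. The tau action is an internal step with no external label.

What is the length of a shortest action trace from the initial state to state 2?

Answer: 2

Trace:
Layered search for 2:
  depth 0: {0}
  depth 1: {1,5}
  depth 2: {2}
depth(2)=2, e.g. tau·tau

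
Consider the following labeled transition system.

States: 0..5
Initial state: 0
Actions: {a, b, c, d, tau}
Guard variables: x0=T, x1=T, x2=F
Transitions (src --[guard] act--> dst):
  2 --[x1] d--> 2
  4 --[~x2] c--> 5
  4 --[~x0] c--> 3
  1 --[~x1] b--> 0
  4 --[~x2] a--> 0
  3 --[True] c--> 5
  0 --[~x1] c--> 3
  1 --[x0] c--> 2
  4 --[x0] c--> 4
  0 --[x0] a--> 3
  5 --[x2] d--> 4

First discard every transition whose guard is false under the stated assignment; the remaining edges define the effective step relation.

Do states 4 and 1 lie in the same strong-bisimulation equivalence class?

Refine partition for ~:
  π0 = {{0,1,2,3,4,5}}
  π1 = {{0},{1,3},{2},{4},{5}}
  π2 = {{0},{1},{2},{3},{4},{5}}
Fixed point at round 3; 6 class(es).
[4]={4}  [1]={1}

Answer: NOT BISIMILAR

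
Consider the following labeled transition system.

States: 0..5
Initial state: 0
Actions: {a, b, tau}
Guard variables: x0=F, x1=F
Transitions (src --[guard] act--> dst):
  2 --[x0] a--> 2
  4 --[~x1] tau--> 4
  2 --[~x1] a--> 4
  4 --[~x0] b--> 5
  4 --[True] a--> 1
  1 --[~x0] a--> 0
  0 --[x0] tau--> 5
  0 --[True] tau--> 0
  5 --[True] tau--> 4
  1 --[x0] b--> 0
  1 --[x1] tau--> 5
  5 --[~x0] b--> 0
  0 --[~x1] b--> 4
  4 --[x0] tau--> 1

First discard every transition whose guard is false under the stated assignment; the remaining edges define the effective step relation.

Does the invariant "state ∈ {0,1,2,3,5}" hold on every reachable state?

Allowed set {0,1,2,3,5}
Reachable = {0,1,4,5}
  0: safe
  1: safe
  4: outside
  5: safe
witness against invariant: b → 4

Answer: INVARIANT VIOLATED at state 4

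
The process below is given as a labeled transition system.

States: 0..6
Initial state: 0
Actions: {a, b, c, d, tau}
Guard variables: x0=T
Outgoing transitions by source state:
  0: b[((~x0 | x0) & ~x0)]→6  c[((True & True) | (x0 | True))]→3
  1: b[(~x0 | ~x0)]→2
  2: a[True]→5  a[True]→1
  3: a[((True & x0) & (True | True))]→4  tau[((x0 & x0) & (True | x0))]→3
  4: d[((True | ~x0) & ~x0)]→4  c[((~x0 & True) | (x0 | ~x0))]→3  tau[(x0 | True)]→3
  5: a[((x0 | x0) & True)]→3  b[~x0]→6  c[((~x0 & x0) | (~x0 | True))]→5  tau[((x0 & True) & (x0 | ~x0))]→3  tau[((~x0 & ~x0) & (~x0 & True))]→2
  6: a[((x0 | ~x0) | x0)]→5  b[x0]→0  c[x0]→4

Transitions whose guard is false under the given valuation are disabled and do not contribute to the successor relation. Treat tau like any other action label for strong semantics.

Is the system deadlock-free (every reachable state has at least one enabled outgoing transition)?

Answer: DEADLOCK-FREE

Working:
Reachable = {0,3,4}
  0: c→3  [1 out]
  3: a→4  tau→3  [2 out]
  4: c→3  tau→3  [2 out]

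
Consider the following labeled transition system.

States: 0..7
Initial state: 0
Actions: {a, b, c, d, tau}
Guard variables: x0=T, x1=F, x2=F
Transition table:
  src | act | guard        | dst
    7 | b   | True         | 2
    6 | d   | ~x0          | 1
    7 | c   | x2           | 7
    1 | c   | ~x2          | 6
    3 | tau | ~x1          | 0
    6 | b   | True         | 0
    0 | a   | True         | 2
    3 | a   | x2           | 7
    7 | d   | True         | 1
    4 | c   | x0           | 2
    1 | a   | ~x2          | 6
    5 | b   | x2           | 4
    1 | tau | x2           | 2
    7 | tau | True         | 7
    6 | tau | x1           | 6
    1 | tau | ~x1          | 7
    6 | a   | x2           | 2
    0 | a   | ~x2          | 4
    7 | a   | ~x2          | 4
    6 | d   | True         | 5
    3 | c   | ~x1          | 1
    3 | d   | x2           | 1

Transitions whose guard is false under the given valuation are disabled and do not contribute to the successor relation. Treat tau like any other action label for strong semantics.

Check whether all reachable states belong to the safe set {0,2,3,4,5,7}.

Safe = {0,2,3,4,5,7}
Reach set: {0,2,4}
  0: ✓
  2: ✓
  4: ✓

Answer: INVARIANT HOLDS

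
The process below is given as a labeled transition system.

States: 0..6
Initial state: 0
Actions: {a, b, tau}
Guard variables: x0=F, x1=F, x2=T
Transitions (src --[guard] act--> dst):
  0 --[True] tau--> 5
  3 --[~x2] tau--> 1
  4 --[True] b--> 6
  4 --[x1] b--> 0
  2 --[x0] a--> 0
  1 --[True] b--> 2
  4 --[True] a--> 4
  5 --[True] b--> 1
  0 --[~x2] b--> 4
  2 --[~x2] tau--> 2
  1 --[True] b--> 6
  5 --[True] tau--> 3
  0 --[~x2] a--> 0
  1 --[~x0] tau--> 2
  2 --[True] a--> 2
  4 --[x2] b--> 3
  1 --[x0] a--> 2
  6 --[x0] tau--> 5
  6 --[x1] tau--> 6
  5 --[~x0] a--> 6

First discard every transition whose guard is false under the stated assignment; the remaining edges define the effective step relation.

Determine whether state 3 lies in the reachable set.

Answer: REACHABLE

Analysis:
After dropping false guards: 11 live edges.
Layer 0: {0}
Layer 1: {5}  cumulative {0,5}
Layer 2: {1,3,6}  cumulative {0,1,3,5,6}
Layer 3: {2}  cumulative {0,1,2,3,5,6}
Reach set: {0,1,2,3,5,6}
trace reaching 3: tau·tau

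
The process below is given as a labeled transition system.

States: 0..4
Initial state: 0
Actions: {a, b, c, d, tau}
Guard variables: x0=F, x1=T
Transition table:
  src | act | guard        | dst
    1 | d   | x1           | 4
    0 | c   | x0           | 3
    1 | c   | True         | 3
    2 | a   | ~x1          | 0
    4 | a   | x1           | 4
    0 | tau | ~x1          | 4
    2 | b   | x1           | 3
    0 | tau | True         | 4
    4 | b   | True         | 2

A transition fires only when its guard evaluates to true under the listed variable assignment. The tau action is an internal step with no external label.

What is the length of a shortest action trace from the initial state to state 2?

Answer: 2

Analysis:
Layered search for 2:
  Layer 0: {0}
  Layer 1: {4}
  Layer 2: {2}
depth(2)=2, e.g. tau·b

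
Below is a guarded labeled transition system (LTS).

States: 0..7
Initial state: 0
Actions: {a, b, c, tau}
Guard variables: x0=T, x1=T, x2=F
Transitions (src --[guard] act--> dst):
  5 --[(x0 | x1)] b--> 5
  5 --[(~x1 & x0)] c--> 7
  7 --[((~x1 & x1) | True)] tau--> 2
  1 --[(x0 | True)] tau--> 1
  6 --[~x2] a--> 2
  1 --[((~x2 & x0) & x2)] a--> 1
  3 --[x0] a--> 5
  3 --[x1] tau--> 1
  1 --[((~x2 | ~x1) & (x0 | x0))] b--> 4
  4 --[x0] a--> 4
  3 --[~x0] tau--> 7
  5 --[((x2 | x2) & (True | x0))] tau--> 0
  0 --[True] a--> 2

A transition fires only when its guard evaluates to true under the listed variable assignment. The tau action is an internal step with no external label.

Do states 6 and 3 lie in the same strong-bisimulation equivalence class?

Answer: NOT BISIMILAR

Trace:
Refine partition for ~:
  round 0: {{0,1,2,3,4,5,6,7}}
  round 1: {{0,4,6},{1},{2},{3},{5},{7}}
  round 2: {{0,6},{1},{2},{3},{4},{5},{7}}
Fixed point at round 3; 7 class(es).
class of 6: {0,6}; class of 3: {3}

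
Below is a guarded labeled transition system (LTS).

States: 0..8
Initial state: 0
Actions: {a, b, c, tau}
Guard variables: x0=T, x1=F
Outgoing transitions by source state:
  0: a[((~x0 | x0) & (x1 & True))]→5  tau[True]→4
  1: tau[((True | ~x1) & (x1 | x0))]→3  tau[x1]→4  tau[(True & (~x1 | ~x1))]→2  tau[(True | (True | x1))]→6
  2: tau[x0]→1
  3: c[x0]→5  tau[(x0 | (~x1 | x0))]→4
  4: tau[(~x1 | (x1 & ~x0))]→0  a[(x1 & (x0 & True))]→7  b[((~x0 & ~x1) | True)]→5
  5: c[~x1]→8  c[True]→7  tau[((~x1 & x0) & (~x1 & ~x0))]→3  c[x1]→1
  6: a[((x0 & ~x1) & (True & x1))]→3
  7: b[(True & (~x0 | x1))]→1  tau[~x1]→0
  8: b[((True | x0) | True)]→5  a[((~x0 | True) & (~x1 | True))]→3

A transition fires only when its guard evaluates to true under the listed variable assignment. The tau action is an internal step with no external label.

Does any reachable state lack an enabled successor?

Answer: DEADLOCK-FREE

Analysis:
Reachable = {0,3,4,5,7,8}
  0: tau→4  [deg 1]
  3: c→5  tau→4  [deg 2]
  4: b→5  tau→0  [deg 2]
  5: c→7  c→8  [deg 2]
  7: tau→0  [deg 1]
  8: a→3  b→5  [deg 2]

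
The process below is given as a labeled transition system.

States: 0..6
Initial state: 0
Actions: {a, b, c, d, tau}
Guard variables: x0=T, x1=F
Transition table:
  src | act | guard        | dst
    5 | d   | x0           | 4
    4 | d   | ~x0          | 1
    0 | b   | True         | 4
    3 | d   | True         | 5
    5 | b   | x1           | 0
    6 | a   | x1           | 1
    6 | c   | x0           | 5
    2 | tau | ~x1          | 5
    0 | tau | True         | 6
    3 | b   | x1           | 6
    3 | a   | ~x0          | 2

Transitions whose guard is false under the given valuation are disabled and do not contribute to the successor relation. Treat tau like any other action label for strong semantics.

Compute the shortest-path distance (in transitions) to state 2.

Answer: UNREACHABLE

Trace:
Breadth-first toward 2:
  depth 0: {0}
  depth 1: {4,6}
  depth 2: {5}
2 never appears.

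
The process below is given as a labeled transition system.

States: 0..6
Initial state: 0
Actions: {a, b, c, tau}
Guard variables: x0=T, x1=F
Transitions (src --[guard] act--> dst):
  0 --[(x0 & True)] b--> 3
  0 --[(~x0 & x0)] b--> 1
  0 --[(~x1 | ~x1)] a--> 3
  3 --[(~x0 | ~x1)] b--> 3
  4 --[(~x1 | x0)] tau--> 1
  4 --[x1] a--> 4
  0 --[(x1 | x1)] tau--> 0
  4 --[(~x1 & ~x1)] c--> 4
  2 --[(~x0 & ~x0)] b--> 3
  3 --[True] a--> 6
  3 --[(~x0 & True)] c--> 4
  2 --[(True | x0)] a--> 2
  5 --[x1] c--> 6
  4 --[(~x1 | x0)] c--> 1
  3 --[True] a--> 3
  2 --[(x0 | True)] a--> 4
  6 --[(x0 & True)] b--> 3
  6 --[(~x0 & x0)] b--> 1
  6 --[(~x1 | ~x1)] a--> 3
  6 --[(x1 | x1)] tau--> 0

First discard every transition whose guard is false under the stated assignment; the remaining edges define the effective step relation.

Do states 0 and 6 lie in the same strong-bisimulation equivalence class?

Answer: BISIMILAR

Trace:
Bisimulation quotient by refinement:
  P[0] = {{0,1,2,3,4,5,6}}
  P[1] = {{0,3,6},{1,5},{2},{4}}
Fixed point at round 2; 4 class(es).
0∈{0,3,6}, 6∈{0,3,6}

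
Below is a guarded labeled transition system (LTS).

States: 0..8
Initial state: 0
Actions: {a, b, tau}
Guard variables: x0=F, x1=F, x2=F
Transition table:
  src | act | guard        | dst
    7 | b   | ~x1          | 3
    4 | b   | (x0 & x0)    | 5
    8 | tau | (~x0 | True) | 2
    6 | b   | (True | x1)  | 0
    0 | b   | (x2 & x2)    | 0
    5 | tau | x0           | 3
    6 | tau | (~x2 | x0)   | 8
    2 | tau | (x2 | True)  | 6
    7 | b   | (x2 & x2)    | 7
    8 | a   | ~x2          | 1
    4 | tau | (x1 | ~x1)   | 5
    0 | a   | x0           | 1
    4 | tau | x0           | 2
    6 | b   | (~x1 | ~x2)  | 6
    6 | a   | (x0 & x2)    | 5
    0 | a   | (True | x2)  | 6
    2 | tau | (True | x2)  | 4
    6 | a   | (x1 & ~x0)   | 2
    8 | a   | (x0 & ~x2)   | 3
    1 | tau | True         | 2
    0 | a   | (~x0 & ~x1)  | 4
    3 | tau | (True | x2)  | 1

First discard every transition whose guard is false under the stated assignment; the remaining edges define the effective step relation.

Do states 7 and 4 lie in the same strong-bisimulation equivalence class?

Answer: NOT BISIMILAR

Working:
Bisimulation quotient by refinement:
  round 0: {{0,1,2,3,4,5,6,7,8}}
  round 1: {{0},{1,2,3,4},{5},{6},{7},{8}}
  round 2: {{0},{1,3},{2},{4},{5},{6},{7},{8}}
  round 3: {{0},{1},{2},{3},{4},{5},{6},{7},{8}}
9 equivalence class(es) (converged in 4)
[7]={7}  [4]={4}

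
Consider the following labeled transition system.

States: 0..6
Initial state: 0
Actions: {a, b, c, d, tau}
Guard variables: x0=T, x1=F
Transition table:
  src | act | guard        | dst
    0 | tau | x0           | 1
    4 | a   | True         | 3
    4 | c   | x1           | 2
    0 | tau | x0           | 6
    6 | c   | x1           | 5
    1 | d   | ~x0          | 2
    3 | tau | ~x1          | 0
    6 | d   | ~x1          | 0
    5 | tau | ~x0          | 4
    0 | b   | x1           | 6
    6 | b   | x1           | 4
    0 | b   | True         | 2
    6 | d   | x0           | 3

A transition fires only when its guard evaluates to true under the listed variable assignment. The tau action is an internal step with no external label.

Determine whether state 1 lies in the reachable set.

Guard filter leaves 7 enabled edge(s).
Layer 0: {0}
Layer 1: {1,2,6}  cumulative {0,1,2,6}
Layer 2: {3}  cumulative {0,1,2,3,6}
R = {0,1,2,3,6}
witness 1: tau

Answer: REACHABLE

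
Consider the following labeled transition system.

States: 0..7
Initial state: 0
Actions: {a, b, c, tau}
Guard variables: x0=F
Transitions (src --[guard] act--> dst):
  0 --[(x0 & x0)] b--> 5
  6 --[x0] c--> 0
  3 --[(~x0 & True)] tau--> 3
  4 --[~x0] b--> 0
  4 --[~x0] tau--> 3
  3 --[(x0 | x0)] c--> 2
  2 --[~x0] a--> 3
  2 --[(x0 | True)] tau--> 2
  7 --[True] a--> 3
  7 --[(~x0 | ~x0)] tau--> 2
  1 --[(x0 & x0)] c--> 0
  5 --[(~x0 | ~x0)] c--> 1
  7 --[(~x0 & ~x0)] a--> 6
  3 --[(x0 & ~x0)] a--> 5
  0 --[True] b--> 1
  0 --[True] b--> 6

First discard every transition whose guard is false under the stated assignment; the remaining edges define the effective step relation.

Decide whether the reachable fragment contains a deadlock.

Reachable = {0,1,6}
  0: b→1  b→6  [deg 2]
  1: ∅  [STUCK]
  6: ∅  [STUCK]
trace reaching 1: b

Answer: DEADLOCK at state 1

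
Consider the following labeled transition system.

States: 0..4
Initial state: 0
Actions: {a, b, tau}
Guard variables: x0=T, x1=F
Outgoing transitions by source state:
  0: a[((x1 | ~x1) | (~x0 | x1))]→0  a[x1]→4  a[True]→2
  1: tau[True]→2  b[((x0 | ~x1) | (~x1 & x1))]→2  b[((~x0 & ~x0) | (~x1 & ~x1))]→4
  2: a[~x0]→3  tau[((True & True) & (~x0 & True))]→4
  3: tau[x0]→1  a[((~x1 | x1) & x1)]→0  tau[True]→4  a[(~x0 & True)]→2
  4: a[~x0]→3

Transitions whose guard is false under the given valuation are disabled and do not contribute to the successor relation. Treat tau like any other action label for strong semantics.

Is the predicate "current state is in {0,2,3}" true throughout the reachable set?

Allowed set {0,2,3}
R = {0,2}
  0: ✓
  2: ✓

Answer: INVARIANT HOLDS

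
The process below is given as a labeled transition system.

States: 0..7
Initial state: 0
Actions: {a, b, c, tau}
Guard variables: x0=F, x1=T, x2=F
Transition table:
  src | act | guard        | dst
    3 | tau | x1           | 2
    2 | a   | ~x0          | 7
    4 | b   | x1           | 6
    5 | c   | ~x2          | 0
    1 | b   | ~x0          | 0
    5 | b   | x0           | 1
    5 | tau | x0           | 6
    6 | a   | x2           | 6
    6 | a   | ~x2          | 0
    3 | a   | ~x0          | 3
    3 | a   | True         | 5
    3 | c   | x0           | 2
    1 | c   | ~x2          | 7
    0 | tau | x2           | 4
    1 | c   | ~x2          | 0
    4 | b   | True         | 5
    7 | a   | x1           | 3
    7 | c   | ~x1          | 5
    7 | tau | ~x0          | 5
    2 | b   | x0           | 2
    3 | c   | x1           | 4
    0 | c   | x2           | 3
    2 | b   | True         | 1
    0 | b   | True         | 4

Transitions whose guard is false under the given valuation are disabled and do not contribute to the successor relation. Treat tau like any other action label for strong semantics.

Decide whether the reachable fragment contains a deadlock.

Reach set: {0,4,5,6}
  0: b→4  [1 out]
  4: b→5  b→6  [2 out]
  5: c→0  [1 out]
  6: a→0  [1 out]

Answer: DEADLOCK-FREE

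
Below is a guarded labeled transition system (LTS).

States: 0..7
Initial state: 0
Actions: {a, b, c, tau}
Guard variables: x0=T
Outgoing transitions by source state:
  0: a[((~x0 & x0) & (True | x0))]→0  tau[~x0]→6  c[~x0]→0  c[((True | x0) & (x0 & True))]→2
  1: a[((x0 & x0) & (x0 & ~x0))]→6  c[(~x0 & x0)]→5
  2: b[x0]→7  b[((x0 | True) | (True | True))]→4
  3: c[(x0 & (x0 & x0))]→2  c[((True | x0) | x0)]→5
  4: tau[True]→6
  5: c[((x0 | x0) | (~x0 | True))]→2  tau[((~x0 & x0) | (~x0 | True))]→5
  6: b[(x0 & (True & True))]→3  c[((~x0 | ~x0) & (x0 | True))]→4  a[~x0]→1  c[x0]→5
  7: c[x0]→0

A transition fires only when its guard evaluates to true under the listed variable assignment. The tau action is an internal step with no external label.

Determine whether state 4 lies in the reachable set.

After dropping false guards: 11 live edges.
L0 = {0}
L1 = {2}  total {0,2}
L2 = {4,7}  total {0,2,4,7}
L3 = {6}  total {0,2,4,6,7}
L4 = {3,5}  total {0,2,3,4,5,6,7}
R = {0,2,3,4,5,6,7}
Path to 4: c·b

Answer: REACHABLE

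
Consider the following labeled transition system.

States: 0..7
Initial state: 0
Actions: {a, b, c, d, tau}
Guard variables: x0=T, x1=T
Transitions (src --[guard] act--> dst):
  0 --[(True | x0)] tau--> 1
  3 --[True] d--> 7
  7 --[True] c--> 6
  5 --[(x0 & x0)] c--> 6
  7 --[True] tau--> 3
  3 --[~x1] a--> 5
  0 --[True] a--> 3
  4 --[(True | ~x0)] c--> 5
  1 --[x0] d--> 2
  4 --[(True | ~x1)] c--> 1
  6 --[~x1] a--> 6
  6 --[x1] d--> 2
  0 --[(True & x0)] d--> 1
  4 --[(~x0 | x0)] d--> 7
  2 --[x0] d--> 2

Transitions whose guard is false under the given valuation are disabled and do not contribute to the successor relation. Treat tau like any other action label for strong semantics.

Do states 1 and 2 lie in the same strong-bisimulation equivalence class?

Answer: BISIMILAR

Working:
Compute ~ classes (split until stable):
  round 0: {{0,1,2,3,4,5,6,7}}
  round 1: {{0},{1,2,3,6},{4},{5},{7}}
  round 2: {{0},{1,2,6},{3},{4},{5},{7}}
Fixed point at round 3; 6 class(es).
class of 1: {1,2,6}; class of 2: {1,2,6}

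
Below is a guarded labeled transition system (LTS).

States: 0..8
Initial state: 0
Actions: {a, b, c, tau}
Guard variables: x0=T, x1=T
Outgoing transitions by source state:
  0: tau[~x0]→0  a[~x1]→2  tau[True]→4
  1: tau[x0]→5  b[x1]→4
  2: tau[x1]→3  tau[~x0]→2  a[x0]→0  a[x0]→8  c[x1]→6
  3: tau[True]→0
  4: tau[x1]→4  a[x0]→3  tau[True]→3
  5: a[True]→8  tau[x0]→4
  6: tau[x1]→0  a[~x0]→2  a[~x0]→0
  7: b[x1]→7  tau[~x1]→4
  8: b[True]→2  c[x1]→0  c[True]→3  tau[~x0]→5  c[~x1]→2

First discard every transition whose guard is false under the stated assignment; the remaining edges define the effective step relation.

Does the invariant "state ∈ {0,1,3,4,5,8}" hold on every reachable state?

Answer: INVARIANT HOLDS

Working:
Safe = {0,1,3,4,5,8}
Reach set: {0,3,4}
  0: safe
  3: safe
  4: safe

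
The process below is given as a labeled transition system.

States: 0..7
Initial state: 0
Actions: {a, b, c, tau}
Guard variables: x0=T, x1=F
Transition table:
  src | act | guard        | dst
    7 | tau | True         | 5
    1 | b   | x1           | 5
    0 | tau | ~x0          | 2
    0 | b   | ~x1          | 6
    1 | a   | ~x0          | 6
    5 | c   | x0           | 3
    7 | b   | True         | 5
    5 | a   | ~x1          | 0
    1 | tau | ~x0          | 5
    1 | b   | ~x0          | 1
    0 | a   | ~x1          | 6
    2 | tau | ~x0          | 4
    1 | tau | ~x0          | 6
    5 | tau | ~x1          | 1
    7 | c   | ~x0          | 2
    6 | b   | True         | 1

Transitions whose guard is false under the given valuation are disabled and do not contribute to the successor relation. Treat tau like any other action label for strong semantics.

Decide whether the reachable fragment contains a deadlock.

R = {0,1,6}
  0: a→6  b→6  [2 out]
  1: ∅  [STUCK]
  6: b→1  [1 out]
witness 1: b·b

Answer: DEADLOCK at state 1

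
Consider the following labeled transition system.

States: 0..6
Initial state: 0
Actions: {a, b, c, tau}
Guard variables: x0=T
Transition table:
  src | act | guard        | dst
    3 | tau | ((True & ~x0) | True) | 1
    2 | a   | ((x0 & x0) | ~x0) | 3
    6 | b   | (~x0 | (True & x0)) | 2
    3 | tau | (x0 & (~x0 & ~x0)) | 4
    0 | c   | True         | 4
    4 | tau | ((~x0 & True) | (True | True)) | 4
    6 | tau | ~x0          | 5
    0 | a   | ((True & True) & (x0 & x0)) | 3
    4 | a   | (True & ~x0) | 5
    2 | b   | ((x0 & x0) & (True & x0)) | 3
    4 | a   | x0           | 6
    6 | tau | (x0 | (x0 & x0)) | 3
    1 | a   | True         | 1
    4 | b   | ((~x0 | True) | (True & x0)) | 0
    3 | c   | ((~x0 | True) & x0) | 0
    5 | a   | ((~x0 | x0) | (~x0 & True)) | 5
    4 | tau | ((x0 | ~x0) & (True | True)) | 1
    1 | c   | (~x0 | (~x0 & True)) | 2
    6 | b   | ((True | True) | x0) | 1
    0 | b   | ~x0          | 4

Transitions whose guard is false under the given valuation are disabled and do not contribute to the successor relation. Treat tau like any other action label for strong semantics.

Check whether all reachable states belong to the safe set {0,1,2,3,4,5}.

Safe = {0,1,2,3,4,5}
R = {0,1,2,3,4,6}
  0: safe
  1: safe
  2: safe
  3: safe
  4: safe
  6: ✗ unsafe
counterexample path to 6: c·a

Answer: INVARIANT VIOLATED at state 6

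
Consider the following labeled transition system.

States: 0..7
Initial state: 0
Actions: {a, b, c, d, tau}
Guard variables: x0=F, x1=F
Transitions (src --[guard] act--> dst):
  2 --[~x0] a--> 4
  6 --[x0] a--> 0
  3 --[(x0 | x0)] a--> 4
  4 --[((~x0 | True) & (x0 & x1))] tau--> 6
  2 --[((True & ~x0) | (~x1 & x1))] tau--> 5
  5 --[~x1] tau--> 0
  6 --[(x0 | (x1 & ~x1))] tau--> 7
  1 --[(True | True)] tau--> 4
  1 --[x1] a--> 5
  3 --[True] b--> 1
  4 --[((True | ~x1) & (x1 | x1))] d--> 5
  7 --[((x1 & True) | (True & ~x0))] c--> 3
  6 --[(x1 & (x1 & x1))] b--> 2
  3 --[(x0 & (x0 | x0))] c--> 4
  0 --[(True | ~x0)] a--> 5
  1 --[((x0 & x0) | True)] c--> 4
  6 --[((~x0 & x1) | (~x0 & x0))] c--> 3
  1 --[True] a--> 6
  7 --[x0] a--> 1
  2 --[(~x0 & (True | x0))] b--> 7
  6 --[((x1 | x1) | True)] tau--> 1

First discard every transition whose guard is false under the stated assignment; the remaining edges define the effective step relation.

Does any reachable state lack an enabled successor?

Reach set: {0,5}
  0: a→5  [deg 1]
  5: tau→0  [deg 1]

Answer: DEADLOCK-FREE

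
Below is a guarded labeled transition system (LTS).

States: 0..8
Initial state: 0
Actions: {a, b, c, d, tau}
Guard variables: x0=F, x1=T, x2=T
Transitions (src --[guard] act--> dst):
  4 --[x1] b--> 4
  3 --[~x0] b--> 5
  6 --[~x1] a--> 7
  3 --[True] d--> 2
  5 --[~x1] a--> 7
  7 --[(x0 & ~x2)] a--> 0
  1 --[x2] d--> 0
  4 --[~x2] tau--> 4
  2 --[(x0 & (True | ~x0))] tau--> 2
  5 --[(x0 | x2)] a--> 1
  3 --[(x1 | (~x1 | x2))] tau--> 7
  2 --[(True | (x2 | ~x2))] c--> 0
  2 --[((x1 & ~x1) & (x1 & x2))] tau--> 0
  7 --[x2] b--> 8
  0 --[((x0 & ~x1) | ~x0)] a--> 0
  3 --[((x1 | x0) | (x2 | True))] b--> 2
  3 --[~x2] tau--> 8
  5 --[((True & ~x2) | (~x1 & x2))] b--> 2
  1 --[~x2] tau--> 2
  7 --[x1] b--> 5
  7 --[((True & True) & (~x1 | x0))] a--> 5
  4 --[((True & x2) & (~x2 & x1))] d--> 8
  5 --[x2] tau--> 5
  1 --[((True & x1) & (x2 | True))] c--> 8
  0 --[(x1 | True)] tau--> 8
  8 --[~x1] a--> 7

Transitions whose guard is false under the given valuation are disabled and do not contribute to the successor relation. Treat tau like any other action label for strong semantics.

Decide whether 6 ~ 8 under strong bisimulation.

Refine partition for ~:
  round 0: {{0,1,2,3,4,5,6,7,8}}
  round 1: {{0,5},{1},{2},{3},{4,7},{6,8}}
  round 2: {{0},{1},{2},{3},{4},{5},{6,8},{7}}
Fixed point at round 3; 8 class(es).
class of 6: {6,8}; class of 8: {6,8}

Answer: BISIMILAR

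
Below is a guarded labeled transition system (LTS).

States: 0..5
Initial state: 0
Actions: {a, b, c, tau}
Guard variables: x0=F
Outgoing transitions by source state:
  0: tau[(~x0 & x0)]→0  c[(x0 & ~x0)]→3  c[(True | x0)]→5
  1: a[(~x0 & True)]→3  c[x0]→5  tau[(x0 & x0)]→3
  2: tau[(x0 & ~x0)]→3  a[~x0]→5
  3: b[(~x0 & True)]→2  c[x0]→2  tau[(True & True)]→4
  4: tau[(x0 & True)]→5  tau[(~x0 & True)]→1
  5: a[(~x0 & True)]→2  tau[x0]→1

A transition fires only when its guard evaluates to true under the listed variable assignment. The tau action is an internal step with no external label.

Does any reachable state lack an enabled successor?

Answer: DEADLOCK-FREE

Trace:
R = {0,2,5}
  0: c→5  [1 out]
  2: a→5  [1 out]
  5: a→2  [1 out]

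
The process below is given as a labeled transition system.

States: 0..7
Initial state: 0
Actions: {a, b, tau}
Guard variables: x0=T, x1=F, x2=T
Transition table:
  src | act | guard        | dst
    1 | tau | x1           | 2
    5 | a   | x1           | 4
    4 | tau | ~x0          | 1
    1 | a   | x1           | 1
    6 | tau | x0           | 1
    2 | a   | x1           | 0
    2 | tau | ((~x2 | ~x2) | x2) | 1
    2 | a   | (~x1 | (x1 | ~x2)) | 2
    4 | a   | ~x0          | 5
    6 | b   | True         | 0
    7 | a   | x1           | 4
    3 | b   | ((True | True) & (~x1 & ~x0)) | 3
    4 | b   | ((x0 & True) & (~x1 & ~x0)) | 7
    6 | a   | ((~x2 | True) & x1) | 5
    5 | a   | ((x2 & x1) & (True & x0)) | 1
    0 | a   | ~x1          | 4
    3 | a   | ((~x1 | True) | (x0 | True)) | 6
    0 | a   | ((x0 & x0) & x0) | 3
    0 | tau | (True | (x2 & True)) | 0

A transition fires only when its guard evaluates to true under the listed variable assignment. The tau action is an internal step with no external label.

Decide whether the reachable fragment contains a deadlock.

R = {0,1,3,4,6}
  0: a→3  a→4  tau→0  [3 out]
  1: ∅  [no exit]
  3: a→6  [1 out]
  4: ∅  [no exit]
  6: b→0  tau→1  [2 out]
trace reaching 1: a·a·tau

Answer: DEADLOCK at state 1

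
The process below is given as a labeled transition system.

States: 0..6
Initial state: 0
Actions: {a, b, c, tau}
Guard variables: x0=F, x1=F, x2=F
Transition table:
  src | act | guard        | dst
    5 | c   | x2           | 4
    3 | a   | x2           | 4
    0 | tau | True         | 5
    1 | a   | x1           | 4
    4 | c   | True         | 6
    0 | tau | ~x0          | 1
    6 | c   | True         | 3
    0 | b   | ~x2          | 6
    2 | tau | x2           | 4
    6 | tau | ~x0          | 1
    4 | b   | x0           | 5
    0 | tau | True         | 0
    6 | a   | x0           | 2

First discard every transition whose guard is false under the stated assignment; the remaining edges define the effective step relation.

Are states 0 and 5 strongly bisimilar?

Answer: NOT BISIMILAR

Analysis:
Compute ~ classes (split until stable):
  P[0] = {{0,1,2,3,4,5,6}}
  P[1] = {{0},{1,2,3,5},{4},{6}}
Fixed point at round 2; 4 class(es).
0∈{0}, 5∈{1,2,3,5}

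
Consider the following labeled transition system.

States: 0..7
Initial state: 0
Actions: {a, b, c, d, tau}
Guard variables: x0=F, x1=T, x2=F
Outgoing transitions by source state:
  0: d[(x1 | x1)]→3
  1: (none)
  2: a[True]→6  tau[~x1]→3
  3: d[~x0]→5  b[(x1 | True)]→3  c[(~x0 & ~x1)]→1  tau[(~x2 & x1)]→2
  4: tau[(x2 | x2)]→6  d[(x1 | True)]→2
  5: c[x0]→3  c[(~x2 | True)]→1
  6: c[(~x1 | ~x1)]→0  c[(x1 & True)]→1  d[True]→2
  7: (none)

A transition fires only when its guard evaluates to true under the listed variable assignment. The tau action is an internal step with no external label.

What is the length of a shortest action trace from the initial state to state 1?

Answer: 3

Analysis:
BFS to 1:
  Layer 0: {0}
  Layer 1: {3}
  Layer 2: {2,5}
  Layer 3: {1,6}
first hit 1 at d=3 via d·d·c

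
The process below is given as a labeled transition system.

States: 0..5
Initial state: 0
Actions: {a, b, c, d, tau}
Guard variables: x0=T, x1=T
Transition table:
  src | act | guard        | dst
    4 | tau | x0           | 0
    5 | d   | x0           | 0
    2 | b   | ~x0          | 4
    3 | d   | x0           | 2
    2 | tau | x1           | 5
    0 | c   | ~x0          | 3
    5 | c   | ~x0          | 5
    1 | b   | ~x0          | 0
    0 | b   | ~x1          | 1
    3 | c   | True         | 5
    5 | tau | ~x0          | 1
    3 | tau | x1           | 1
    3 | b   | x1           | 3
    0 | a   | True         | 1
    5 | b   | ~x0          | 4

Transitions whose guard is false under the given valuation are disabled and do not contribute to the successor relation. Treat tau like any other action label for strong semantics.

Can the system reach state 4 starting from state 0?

8 transition(s) survive guard evaluation.
Layer 0: {0}
Layer 1: {1}  now seen {0,1}
R = {0,1}

Answer: UNREACHABLE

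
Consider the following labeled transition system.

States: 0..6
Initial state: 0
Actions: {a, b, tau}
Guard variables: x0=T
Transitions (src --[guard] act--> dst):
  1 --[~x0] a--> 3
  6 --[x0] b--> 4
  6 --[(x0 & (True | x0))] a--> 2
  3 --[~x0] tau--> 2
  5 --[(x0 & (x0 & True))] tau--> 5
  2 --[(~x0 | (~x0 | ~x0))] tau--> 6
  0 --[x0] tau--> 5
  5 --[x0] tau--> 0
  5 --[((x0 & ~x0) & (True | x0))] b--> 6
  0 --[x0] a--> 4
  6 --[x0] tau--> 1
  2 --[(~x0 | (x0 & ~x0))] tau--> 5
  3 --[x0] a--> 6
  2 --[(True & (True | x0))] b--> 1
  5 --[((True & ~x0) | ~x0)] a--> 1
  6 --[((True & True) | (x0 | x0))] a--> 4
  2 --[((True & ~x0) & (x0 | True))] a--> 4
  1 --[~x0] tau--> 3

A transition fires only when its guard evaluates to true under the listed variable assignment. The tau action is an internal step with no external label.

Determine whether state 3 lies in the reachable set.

Answer: UNREACHABLE

Trace:
Guard filter leaves 10 enabled edge(s).
L0 = {0}
L1 = {4,5}  total {0,4,5}
Reachable = {0,4,5}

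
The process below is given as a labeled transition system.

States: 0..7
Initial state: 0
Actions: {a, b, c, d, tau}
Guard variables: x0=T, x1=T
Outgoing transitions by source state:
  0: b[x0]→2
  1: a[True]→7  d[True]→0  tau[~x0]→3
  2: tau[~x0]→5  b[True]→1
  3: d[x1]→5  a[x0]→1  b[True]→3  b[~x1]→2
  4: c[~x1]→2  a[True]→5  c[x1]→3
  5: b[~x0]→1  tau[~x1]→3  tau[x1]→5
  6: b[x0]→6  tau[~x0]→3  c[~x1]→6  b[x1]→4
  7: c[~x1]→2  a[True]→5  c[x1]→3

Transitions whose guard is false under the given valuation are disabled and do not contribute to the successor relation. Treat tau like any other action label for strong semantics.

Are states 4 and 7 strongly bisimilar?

Refine partition for ~:
  π0 = {{0,1,2,3,4,5,6,7}}
  π1 = {{0,2,6},{1},{3},{4,7},{5}}
  π2 = {{0},{1},{2},{3},{4,7},{5},{6}}
stable after 3 split(s): 7 block(s)
class of 4: {4,7}; class of 7: {4,7}

Answer: BISIMILAR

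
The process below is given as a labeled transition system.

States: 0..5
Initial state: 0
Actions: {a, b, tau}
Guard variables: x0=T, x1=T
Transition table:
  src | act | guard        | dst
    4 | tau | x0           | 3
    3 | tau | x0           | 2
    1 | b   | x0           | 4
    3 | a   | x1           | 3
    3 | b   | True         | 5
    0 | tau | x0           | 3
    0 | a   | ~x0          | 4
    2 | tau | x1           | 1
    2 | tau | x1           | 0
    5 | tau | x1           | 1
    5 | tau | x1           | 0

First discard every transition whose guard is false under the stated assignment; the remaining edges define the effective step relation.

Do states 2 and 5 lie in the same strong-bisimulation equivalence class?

Refine partition for ~:
  round 0: {{0,1,2,3,4,5}}
  round 1: {{0,2,4,5},{1},{3}}
  round 2: {{0,4},{1},{2,5},{3}}
Fixed point at round 3; 4 class(es).
class of 2: {2,5}; class of 5: {2,5}

Answer: BISIMILAR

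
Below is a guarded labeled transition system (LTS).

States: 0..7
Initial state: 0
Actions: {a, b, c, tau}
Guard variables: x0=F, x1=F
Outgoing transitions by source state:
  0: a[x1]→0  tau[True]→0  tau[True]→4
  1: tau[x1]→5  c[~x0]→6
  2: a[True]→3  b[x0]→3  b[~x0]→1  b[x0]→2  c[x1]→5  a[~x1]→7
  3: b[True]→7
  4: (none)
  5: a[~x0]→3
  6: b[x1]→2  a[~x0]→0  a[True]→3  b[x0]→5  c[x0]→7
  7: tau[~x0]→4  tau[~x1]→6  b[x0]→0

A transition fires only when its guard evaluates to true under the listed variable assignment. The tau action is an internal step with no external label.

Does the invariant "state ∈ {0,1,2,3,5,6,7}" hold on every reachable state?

Answer: INVARIANT VIOLATED at state 4

Analysis:
Inv-set: {0,1,2,3,5,6,7}
Reach set: {0,4}
  0: safe
  4: ✗ unsafe
witness against invariant: tau → 4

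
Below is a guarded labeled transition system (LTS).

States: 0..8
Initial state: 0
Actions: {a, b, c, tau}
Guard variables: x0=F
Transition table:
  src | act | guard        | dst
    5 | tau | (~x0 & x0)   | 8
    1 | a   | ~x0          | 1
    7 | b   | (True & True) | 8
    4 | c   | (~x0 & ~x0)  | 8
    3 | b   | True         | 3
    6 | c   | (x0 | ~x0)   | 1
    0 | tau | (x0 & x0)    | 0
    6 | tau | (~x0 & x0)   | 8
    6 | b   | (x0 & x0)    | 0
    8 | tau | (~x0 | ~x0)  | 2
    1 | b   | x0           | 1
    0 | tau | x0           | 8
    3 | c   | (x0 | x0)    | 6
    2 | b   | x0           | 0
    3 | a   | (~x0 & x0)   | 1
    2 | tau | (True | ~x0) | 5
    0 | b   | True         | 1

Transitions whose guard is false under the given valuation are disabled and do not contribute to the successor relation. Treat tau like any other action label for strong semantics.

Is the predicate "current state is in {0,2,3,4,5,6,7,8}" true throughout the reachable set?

Safe = {0,2,3,4,5,6,7,8}
Reach set: {0,1}
  0: ✓
  1: ✗ unsafe
witness against invariant: b → 1

Answer: INVARIANT VIOLATED at state 1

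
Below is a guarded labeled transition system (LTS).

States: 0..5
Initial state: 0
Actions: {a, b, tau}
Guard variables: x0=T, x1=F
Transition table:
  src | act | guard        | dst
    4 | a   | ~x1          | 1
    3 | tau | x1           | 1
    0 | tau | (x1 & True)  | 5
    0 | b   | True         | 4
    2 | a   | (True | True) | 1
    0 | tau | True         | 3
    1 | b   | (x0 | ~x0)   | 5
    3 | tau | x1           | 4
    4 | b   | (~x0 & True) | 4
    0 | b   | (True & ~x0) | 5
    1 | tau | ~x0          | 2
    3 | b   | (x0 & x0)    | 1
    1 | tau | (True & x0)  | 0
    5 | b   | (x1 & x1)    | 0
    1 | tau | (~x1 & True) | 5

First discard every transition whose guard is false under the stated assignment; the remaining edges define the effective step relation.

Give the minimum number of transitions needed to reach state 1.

Layered search for 1:
  Layer 0: {0}
  Layer 1: {3,4}
  Layer 2: {1}
1 enters at depth 2; path b·a

Answer: 2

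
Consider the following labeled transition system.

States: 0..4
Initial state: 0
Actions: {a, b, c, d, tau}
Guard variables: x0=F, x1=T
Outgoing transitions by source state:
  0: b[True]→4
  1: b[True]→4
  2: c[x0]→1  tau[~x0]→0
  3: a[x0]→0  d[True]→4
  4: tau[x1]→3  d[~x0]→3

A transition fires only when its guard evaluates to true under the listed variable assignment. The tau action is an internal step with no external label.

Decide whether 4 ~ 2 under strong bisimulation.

Answer: NOT BISIMILAR

Working:
Bisimulation quotient by refinement:
  round 0: {{0,1,2,3,4}}
  round 1: {{0,1},{2},{3},{4}}
Fixed point at round 2; 4 class(es).
[4]={4}  [2]={2}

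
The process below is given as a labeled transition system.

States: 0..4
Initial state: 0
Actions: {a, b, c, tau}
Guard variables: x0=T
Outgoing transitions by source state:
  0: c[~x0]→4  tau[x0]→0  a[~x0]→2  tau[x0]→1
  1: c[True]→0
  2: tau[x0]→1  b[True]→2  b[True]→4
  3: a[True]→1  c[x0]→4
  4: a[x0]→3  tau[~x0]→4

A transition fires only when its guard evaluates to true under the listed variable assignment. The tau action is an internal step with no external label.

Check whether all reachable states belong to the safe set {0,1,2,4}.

Answer: INVARIANT HOLDS

Trace:
Inv-set: {0,1,2,4}
R = {0,1}
  0: ✓
  1: ✓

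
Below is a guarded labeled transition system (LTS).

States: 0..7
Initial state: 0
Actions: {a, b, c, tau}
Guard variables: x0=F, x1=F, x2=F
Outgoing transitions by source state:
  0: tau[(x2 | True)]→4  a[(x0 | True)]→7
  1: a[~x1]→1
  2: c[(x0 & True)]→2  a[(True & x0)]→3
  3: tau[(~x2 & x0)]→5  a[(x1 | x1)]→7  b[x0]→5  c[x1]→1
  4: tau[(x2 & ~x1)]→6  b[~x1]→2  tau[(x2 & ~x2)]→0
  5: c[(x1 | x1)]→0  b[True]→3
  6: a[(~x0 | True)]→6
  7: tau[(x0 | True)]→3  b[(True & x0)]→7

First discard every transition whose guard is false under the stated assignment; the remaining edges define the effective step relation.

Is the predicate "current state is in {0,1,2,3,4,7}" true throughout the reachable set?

Inv-set: {0,1,2,3,4,7}
R = {0,2,3,4,7}
  0: safe
  2: safe
  3: safe
  4: safe
  7: safe

Answer: INVARIANT HOLDS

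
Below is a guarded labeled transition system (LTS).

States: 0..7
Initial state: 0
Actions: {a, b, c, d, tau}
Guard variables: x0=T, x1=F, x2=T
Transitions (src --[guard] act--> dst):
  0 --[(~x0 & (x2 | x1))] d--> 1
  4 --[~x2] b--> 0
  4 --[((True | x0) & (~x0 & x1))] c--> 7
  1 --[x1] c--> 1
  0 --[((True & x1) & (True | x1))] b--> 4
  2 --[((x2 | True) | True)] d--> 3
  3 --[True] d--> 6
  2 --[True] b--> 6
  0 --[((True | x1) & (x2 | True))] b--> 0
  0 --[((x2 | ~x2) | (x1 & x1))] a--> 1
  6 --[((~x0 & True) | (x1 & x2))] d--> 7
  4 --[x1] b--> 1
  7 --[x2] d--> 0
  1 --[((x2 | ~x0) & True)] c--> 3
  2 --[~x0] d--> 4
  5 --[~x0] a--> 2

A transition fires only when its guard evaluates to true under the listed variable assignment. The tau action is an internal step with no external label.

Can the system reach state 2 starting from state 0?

Guard filter leaves 7 enabled edge(s).
depth 0: {0}
depth 1: {1}  now seen {0,1}
depth 2: {3}  now seen {0,1,3}
depth 3: {6}  now seen {0,1,3,6}
Reach set: {0,1,3,6}

Answer: UNREACHABLE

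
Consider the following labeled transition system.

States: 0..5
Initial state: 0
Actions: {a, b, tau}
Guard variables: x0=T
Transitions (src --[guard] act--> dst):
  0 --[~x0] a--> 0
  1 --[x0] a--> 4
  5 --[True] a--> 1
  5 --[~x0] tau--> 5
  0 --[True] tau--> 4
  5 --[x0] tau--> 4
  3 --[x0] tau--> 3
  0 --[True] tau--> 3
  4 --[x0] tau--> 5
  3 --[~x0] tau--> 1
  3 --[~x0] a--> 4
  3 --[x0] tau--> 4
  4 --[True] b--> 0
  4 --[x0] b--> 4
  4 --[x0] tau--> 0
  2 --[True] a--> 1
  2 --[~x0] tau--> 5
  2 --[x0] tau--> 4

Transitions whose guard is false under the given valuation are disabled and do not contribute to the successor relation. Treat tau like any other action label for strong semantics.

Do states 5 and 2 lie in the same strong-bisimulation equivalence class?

Refine partition for ~:
  π0 = {{0,1,2,3,4,5}}
  π1 = {{0,3},{1},{2,5},{4}}
stable after 2 split(s): 4 block(s)
5∈{2,5}, 2∈{2,5}

Answer: BISIMILAR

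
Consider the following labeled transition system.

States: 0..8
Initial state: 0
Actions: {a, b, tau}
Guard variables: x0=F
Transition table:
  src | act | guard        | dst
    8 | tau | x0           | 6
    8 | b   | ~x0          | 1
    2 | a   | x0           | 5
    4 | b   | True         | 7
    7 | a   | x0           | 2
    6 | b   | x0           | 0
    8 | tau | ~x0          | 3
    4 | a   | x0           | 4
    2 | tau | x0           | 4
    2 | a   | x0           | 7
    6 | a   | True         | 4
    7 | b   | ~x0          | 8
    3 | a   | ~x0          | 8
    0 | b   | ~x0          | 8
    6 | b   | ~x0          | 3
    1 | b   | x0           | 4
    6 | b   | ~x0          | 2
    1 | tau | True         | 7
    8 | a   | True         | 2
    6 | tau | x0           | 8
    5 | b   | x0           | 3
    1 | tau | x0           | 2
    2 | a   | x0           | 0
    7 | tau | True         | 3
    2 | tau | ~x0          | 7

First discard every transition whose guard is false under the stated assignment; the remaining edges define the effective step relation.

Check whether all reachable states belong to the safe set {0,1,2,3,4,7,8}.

Answer: INVARIANT HOLDS

Analysis:
Inv-set: {0,1,2,3,4,7,8}
Reachable = {0,1,2,3,7,8}
  0: ✓
  1: ✓
  2: ✓
  3: ✓
  7: ✓
  8: ✓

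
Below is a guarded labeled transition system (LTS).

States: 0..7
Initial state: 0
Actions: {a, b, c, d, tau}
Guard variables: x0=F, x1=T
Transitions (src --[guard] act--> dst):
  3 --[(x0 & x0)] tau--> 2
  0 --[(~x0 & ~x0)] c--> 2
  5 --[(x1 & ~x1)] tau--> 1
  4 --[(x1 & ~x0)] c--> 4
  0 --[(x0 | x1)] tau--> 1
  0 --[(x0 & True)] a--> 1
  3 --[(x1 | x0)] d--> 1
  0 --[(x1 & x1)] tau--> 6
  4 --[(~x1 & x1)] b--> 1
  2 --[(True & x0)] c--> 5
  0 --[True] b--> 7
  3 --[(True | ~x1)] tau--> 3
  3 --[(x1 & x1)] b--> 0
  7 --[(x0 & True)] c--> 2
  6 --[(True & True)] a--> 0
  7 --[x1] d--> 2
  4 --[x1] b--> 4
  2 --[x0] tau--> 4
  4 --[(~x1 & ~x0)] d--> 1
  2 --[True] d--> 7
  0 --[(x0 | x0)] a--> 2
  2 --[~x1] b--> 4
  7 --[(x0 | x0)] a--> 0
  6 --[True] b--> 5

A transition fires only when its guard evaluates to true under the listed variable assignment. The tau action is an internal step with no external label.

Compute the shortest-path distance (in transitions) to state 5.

BFS to 5:
  L0 = {0}
  L1 = {1,2,6,7}
  L2 = {5}
first hit 5 at d=2 via tau·b

Answer: 2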